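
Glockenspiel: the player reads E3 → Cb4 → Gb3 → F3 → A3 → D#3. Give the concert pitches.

The glockenspiel sounds a perfect fifteenth above written, so transpose each written note up a perfect fifteenth.
E3 becomes E5
Cb4 becomes Cb6
Gb3 becomes Gb5
F3 becomes F5
A3 becomes A5
D#3 becomes D#5

E5 Cb6 Gb5 F5 A5 D#5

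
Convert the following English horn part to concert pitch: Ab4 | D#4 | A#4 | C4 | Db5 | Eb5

Written C4 on the English horn sounds as F3, a perfect fifth lower; apply that shift to every note.
Ab4 gives Db4
D#4 gives G#3
A#4 gives D#4
C4 gives F3
Db5 gives Gb4
Eb5 gives Ab4

Db4 G#3 D#4 F3 Gb4 Ab4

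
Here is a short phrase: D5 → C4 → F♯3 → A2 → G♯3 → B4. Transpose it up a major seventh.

C#6 B4 E#4 G#3 F##4 A#5

D5 up a major seventh is C#6.
C4 up a major seventh is B4.
F#3 up a major seventh is E#4.
A major seventh up from A2 gives G#3.
G#3: a seventh up reaches F, and 11 semitones makes it F##4.
A major seventh up from B4 gives A#5.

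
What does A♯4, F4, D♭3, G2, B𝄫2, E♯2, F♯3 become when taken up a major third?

C##5 A4 F3 B2 Db3 G##2 A#3

A#4: a third up reaches C, and 4 semitones makes it C##5.
F4: a third up reaches A, and 4 semitones makes it A4.
A major third up from Db3 gives F3.
G2: a third up reaches B, and 4 semitones makes it B2.
Bbb2 up a major third is Db3.
E#2 up a major third is G##2.
F#3: a third up reaches A, and 4 semitones makes it A#3.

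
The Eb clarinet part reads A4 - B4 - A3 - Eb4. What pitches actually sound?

Written C4 on the Eb clarinet sounds as Eb4, a minor third higher; apply that shift to every note.
A4 → C5
B4 → D5
A3 → C4
Eb4 → Gb4

C5 D5 C4 Gb4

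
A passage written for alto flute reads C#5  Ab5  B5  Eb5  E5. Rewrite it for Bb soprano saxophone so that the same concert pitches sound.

First find concert pitch: the alto flute sounds a perfect fourth below written, so C#5 Ab5 B5 Eb5 E5 sounds G#4 Eb5 F#5 Bb4 B4.
Then write for Bb soprano saxophone: it sounds a major second below written, so the part must be a major second above concert.
G#4 → A#4
Eb5 → F5
F#5 → G#5
Bb4 → C5
B4 → C#5

A#4 F5 G#5 C5 C#5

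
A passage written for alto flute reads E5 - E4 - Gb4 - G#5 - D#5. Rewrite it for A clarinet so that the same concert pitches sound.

D5 D4 Fb4 F#5 C#5

First find concert pitch: the alto flute sounds a perfect fourth below written, so E5 E4 Gb4 G#5 D#5 sounds B4 B3 Db4 D#5 A#4.
Then write for A clarinet: it sounds a minor third below written, so the part must be a minor third above concert.
B4 → D5
B3 → D4
Db4 → Fb4
D#5 → F#5
A#4 → C#5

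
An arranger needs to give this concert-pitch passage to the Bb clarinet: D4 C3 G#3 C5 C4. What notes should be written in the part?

E4 D3 A#3 D5 D4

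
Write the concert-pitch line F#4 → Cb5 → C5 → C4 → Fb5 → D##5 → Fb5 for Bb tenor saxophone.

Written C4 sounds as Bb2 on the Bb tenor saxophone, so concert pitches are written a major ninth up.
F#4 -> G#5
Cb5 -> Db6
C5 -> D6
C4 -> D5
Fb5 -> Gb6
D##5 -> E##6
Fb5 -> Gb6

G#5 Db6 D6 D5 Gb6 E##6 Gb6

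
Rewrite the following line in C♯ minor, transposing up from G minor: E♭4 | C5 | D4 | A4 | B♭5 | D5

A4 F#5 G#4 D#5 E6 G#5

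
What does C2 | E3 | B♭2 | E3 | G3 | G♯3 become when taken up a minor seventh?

C2: a seventh up reaches B, and 10 semitones makes it Bb2.
E3: a seventh up reaches D, and 10 semitones makes it D4.
A minor seventh up from Bb2 gives Ab3.
A minor seventh up from E3 gives D4.
G3 up a minor seventh is F4.
G#3: a seventh up reaches F, and 10 semitones makes it F#4.

Bb2 D4 Ab3 D4 F4 F#4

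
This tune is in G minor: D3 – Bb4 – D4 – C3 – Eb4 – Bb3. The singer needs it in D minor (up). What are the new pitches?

A3 F5 A4 G3 Bb4 F4

G minor to D minor up is a perfect fifth, so every note moves up by that interval.
D3 → A3
Bb4 → F5
D4 → A4
C3 → G3
Eb4 → Bb4
Bb3 → F4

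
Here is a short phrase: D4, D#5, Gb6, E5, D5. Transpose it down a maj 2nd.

C4 C#5 Fb6 D5 C5

D4 -> C4
D#5 -> C#5
Gb6 -> Fb6
E5 -> D5
D5 -> C5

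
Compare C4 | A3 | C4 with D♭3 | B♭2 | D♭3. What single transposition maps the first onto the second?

down a major seventh

Take the first pair: C4 → Db3. C to D spans 7 letter names, so the interval is some kind of seventh.
Db3 to C4 is 11 semitones, which makes it a major seventh; the second version is lower, so the direction is down.
Checking another pair — C4 → Db3 — gives the same interval.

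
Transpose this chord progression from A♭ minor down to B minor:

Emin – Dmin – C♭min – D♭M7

A♭ minor down to B minor is a diminished seventh; each chord root moves by that interval while the quality stays the same.
Emin: root E down a diminished seventh → F##, giving F##min.
Dmin: root D down a diminished seventh → E#, giving E#min.
C♭min: root C♭ down a diminished seventh → D, giving Dmin.
D♭M7: root D♭ down a diminished seventh → E, giving EM7.

F##min E#min Dmin EM7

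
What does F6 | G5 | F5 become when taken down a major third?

Db6 Eb5 Db5

F6 down a major third is Db6.
G5: a third down reaches E, and 4 semitones makes it Eb5.
F5: a third down reaches D, and 4 semitones makes it Db5.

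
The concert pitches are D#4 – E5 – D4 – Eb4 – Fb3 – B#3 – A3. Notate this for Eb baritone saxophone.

B#5 C#7 B5 C6 Db5 G##5 F#5

Written C4 sounds as Eb2 on the Eb baritone saxophone, so concert pitches are written a major thirteenth up.
D#4 becomes B#5
E5 becomes C#7
D4 becomes B5
Eb4 becomes C6
Fb3 becomes Db5
B#3 becomes G##5
A3 becomes F#5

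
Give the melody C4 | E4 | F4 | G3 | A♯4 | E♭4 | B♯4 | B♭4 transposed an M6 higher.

C4 -> A4
E4 -> C#5
F4 -> D5
G3 -> E4
A#4 -> F##5
Eb4 -> C5
B#4 -> G##5
Bb4 -> G5

A4 C#5 D5 E4 F##5 C5 G##5 G5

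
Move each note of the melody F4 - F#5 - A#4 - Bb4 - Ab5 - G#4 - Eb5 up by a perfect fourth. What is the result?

Bb4 B5 D#5 Eb5 Db6 C#5 Ab5

F4 up a perfect fourth is Bb4.
F#5: a fourth up reaches B, and 5 semitones makes it B5.
A#4 up a perfect fourth is D#5.
Bb4: a fourth up reaches E, and 5 semitones makes it Eb5.
A perfect fourth up from Ab5 gives Db6.
A perfect fourth up from G#4 gives C#5.
Eb5: a fourth up reaches A, and 5 semitones makes it Ab5.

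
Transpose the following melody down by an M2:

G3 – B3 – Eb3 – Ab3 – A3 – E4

G3 down a major second is F3.
B3: a second down reaches A, and 2 semitones makes it A3.
Eb3: a second down reaches D, and 2 semitones makes it Db3.
Ab3: a second down reaches G, and 2 semitones makes it Gb3.
A3 down a major second is G3.
E4: a second down reaches D, and 2 semitones makes it D4.

F3 A3 Db3 Gb3 G3 D4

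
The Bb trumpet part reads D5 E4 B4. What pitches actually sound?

C5 D4 A4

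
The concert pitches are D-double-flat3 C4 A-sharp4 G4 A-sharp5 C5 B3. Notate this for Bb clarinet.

Ebb3 D4 B#4 A4 B#5 D5 C#4

Written C4 sounds as Bb3 on the Bb clarinet, so concert pitches are written a major second up.
Dbb3 becomes Ebb3
C4 becomes D4
A#4 becomes B#4
G4 becomes A4
A#5 becomes B#5
C5 becomes D5
B3 becomes C#4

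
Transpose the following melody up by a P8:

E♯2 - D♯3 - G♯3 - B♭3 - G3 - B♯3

E#3 D#4 G#4 Bb4 G4 B#4

E#2 -> E#3
D#3 -> D#4
G#3 -> G#4
Bb3 -> Bb4
G3 -> G4
B#3 -> B#4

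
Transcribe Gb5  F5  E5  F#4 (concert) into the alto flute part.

Cb6 Bb5 A5 B4

Written C4 sounds as G3 on the alto flute, so concert pitches are written a perfect fourth up.
Gb5 -> Cb6
F5 -> Bb5
E5 -> A5
F#4 -> B4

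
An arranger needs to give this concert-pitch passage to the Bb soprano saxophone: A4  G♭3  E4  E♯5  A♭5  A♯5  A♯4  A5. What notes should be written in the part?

The Bb soprano saxophone sounds a major second below written, so the written part must be a major second above concert — transpose each note up.
A4 -> B4
Gb3 -> Ab3
E4 -> F#4
E#5 -> F##5
Ab5 -> Bb5
A#5 -> B#5
A#4 -> B#4
A5 -> B5

B4 Ab3 F#4 F##5 Bb5 B#5 B#4 B5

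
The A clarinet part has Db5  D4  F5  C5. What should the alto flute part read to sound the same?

First find concert pitch: the A clarinet sounds a minor third below written, so Db5 D4 F5 C5 sounds Bb4 B3 D5 A4.
Then write for alto flute: it sounds a perfect fourth below written, so the part must be a perfect fourth above concert.
Bb4 → Eb5
B3 → E4
D5 → G5
A4 → D5

Eb5 E4 G5 D5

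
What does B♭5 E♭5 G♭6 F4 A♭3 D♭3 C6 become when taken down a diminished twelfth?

A diminished twelfth down from Bb5 gives E4.
Eb5 down a diminished twelfth is A3.
Gb6 down a diminished twelfth is C5.
A diminished twelfth down from F4 gives B2.
Ab3 down a diminished twelfth is D2.
Db3: a twelfth down reaches G, and 18 semitones makes it G1.
C6: a twelfth down reaches F, and 18 semitones makes it F#4.

E4 A3 C5 B2 D2 G1 F#4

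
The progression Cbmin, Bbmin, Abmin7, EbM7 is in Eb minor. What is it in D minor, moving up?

Eb minor up to D minor is a major seventh; each chord root moves by that interval while the quality stays the same.
Cbmin: root Cb up a major seventh → Bb, giving Bbmin.
Bbmin: root Bb up a major seventh → A, giving Amin.
Abmin7: root Ab up a major seventh → G, giving Gmin7.
EbM7: root Eb up a major seventh → D, giving DM7.

Bbmin Amin Gmin7 DM7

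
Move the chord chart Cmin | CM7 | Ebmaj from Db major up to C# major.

B#min B#M7 D#maj

Db major up to C# major is an augmented seventh; each chord root moves by that interval while the quality stays the same.
Cmin: root C up an augmented seventh → B#, giving B#min.
CM7: root C up an augmented seventh → B#, giving B#M7.
Ebmaj: root Eb up an augmented seventh → D#, giving D#maj.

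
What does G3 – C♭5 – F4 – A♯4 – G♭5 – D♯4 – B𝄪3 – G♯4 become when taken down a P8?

A perfect octave down from G3 gives G2.
Cb5 down a perfect octave is Cb4.
F4: an octave down reaches F, and 12 semitones makes it F3.
A perfect octave down from A#4 gives A#3.
A perfect octave down from Gb5 gives Gb4.
A perfect octave down from D#4 gives D#3.
A perfect octave down from B##3 gives B##2.
G#4 down a perfect octave is G#3.

G2 Cb4 F3 A#3 Gb4 D#3 B##2 G#3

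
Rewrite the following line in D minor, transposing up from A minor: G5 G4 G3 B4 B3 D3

C6 C5 C4 E5 E4 G3

A minor to D minor up is a perfect fourth, so every note moves up by that interval.
G5 -> C6
G4 -> C5
G3 -> C4
B4 -> E5
B3 -> E4
D3 -> G3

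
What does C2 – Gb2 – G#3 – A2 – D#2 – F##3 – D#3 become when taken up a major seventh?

C2: a seventh up reaches B, and 11 semitones makes it B2.
Gb2 up a major seventh is F3.
G#3: a seventh up reaches F, and 11 semitones makes it F##4.
A2: a seventh up reaches G, and 11 semitones makes it G#3.
D#2 up a major seventh is C##3.
F##3 up a major seventh is E##4.
D#3: a seventh up reaches C, and 11 semitones makes it C##4.

B2 F3 F##4 G#3 C##3 E##4 C##4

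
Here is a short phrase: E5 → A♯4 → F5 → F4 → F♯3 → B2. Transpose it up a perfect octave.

E5 to E6
A#4 to A#5
F5 to F6
F4 to F5
F#3 to F#4
B2 to B3

E6 A#5 F6 F5 F#4 B3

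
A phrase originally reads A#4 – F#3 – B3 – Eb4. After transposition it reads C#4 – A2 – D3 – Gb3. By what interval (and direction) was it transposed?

down a major sixth

Take the first pair: A#4 → C#4. A to C spans 6 letter names, so the interval is some kind of sixth.
C#4 to A#4 is 9 semitones, which makes it a major sixth; the second version is lower, so the direction is down.
Checking another pair — Eb4 → Gb3 — gives the same interval.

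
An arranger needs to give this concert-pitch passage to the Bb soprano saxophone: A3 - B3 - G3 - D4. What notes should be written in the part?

B3 C#4 A3 E4

Written C4 sounds as Bb3 on the Bb soprano saxophone, so concert pitches are written a major second up.
A3 -> B3
B3 -> C#4
G3 -> A3
D4 -> E4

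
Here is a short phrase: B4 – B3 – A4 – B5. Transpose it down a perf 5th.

E4 E3 D4 E5

B4 → E4
B3 → E3
A4 → D4
B5 → E5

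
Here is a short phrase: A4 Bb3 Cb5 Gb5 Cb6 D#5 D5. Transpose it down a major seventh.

A4: a seventh down reaches B, and 11 semitones makes it Bb3.
A major seventh down from Bb3 gives Cb3.
A major seventh down from Cb5 gives Dbb4.
Gb5 down a major seventh is Abb4.
Cb6 down a major seventh is Dbb5.
D#5 down a major seventh is E4.
D5: a seventh down reaches E, and 11 semitones makes it Eb4.

Bb3 Cb3 Dbb4 Abb4 Dbb5 E4 Eb4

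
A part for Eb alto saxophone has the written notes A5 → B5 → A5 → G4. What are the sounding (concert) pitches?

The Eb alto saxophone sounds a major sixth below written, so transpose each written note down a major sixth.
A5 gives C5
B5 gives D5
A5 gives C5
G4 gives Bb3

C5 D5 C5 Bb3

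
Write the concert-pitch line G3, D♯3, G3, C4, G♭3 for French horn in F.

D4 A#3 D4 G4 Db4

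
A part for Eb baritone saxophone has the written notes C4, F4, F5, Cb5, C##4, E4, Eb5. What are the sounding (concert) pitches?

Eb2 Ab2 Ab3 Ebb3 E#2 G2 Gb3

The Eb baritone saxophone sounds a major thirteenth below written, so transpose each written note down a major thirteenth.
C4 to Eb2
F4 to Ab2
F5 to Ab3
Cb5 to Ebb3
C##4 to E#2
E4 to G2
Eb5 to Gb3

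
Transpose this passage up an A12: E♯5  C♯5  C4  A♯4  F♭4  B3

E#5 → B##6
C#5 → G##6
C4 → G#5
A#4 → E##6
Fb4 → C6
B3 → F##5

B##6 G##6 G#5 E##6 C6 F##5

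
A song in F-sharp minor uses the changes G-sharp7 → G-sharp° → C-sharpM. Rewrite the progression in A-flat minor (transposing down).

Bb7 Bb° EbM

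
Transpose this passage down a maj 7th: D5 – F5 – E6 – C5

D5: a seventh down reaches E, and 11 semitones makes it Eb4.
F5: a seventh down reaches G, and 11 semitones makes it Gb4.
E6: a seventh down reaches F, and 11 semitones makes it F5.
C5: a seventh down reaches D, and 11 semitones makes it Db4.

Eb4 Gb4 F5 Db4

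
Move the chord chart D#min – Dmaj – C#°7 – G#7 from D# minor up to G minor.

D# minor up to G minor is a diminished fourth; each chord root moves by that interval while the quality stays the same.
D#min: root D# up a diminished fourth → G, giving Gmin.
Dmaj: root D up a diminished fourth → Gb, giving Gbmaj.
C#°7: root C# up a diminished fourth → F, giving F°7.
G#7: root G# up a diminished fourth → C, giving C7.

Gmin Gbmaj F°7 C7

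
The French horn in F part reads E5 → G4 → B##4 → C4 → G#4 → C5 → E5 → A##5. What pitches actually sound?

A4 C4 E##4 F3 C#4 F4 A4 D##5

The French horn in F sounds a perfect fifth below written, so transpose each written note down a perfect fifth.
E5 becomes A4
G4 becomes C4
B##4 becomes E##4
C4 becomes F3
G#4 becomes C#4
C5 becomes F4
E5 becomes A4
A##5 becomes D##5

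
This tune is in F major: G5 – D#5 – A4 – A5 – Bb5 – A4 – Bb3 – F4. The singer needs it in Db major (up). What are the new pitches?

Eb6 B5 F5 F6 Gb6 F5 Gb4 Db5

From F up to Db is a minor sixth; apply that to each pitch.
G5 -> Eb6
D#5 -> B5
A4 -> F5
A5 -> F6
Bb5 -> Gb6
A4 -> F5
Bb3 -> Gb4
F4 -> Db5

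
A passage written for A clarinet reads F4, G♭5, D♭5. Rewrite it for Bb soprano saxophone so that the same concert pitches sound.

E4 F5 C5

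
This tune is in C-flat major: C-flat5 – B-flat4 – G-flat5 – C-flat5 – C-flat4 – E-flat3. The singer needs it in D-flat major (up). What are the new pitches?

From C-flat up to D-flat is a major second; apply that to each pitch.
Cb5 becomes Db5
Bb4 becomes C5
Gb5 becomes Ab5
Cb5 becomes Db5
Cb4 becomes Db4
Eb3 becomes F3

Db5 C5 Ab5 Db5 Db4 F3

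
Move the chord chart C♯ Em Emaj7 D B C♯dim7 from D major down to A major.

G# Bm Bmaj7 A F# G#dim7

D major down to A major is a perfect fourth; each chord root moves by that interval while the quality stays the same.
C♯: root C♯ down a perfect fourth → G#, giving G#.
Em: root E down a perfect fourth → B, giving Bm.
Emaj7: root E down a perfect fourth → B, giving Bmaj7.
D: root D down a perfect fourth → A, giving A.
B: root B down a perfect fourth → F#, giving F#.
C♯dim7: root C♯ down a perfect fourth → G#, giving G#dim7.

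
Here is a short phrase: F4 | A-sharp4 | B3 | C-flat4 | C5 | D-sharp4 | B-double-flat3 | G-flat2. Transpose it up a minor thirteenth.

Db6 F#6 G5 Abb5 Ab6 B5 Gbb5 Ebb4

F4 gives Db6
A#4 gives F#6
B3 gives G5
Cb4 gives Abb5
C5 gives Ab6
D#4 gives B5
Bbb3 gives Gbb5
Gb2 gives Ebb4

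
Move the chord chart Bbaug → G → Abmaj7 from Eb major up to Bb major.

Faug D Ebmaj7

Eb major up to Bb major is a perfect fifth; each chord root moves by that interval while the quality stays the same.
Bbaug: root Bb up a perfect fifth → F, giving Faug.
G: root G up a perfect fifth → D, giving D.
Abmaj7: root Ab up a perfect fifth → Eb, giving Ebmaj7.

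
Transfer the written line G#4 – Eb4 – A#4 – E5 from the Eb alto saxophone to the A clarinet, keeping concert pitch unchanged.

D4 Bbb3 E4 Bb4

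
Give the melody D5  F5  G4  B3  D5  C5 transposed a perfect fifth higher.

A5 C6 D5 F#4 A5 G5

D5: a fifth up reaches A, and 7 semitones makes it A5.
F5 up a perfect fifth is C6.
G4: a fifth up reaches D, and 7 semitones makes it D5.
B3 up a perfect fifth is F#4.
A perfect fifth up from D5 gives A5.
C5 up a perfect fifth is G5.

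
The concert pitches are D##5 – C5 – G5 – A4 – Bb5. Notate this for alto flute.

The alto flute sounds a perfect fourth below written, so the written part must be a perfect fourth above concert — transpose each note up.
D##5 → G##5
C5 → F5
G5 → C6
A4 → D5
Bb5 → Eb6

G##5 F5 C6 D5 Eb6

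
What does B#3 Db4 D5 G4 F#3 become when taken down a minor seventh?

C##3 Eb3 E4 A3 G#2

B#3: a seventh down reaches C, and 10 semitones makes it C##3.
A minor seventh down from Db4 gives Eb3.
D5: a seventh down reaches E, and 10 semitones makes it E4.
G4 down a minor seventh is A3.
A minor seventh down from F#3 gives G#2.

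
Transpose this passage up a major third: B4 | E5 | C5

D#5 G#5 E5

B4 becomes D#5
E5 becomes G#5
C5 becomes E5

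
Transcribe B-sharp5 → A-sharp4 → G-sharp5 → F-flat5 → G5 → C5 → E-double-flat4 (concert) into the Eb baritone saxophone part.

Written C4 sounds as Eb2 on the Eb baritone saxophone, so concert pitches are written a major thirteenth up.
B#5 gives G##7
A#4 gives F##6
G#5 gives E#7
Fb5 gives Db7
G5 gives E7
C5 gives A6
Ebb4 gives Cb6

G##7 F##6 E#7 Db7 E7 A6 Cb6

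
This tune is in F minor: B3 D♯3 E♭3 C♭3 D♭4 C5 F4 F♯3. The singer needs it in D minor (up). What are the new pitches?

G#4 B#3 C4 Ab3 Bb4 A5 D5 D#4

F minor to D minor up is a major sixth, so every note moves up by that interval.
B3 gives G#4
D#3 gives B#3
Eb3 gives C4
Cb3 gives Ab3
Db4 gives Bb4
C5 gives A5
F4 gives D5
F#3 gives D#4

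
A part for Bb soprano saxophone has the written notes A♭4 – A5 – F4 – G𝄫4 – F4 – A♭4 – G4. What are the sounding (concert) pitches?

Gb4 G5 Eb4 Fbb4 Eb4 Gb4 F4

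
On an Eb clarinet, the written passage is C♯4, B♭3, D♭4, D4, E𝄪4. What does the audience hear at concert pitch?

E4 Db4 Fb4 F4 G##4

Written C4 on the Eb clarinet sounds as Eb4, a minor third higher; apply that shift to every note.
C#4 → E4
Bb3 → Db4
Db4 → Fb4
D4 → F4
E##4 → G##4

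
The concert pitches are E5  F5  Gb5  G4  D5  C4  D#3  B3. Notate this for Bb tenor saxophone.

F#6 G6 Ab6 A5 E6 D5 E#4 C#5

Written C4 sounds as Bb2 on the Bb tenor saxophone, so concert pitches are written a major ninth up.
E5 gives F#6
F5 gives G6
Gb5 gives Ab6
G4 gives A5
D5 gives E6
C4 gives D5
D#3 gives E#4
B3 gives C#5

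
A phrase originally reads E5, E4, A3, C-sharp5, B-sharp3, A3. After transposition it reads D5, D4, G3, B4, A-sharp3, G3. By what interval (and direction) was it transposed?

Take the first pair: E5 → D5. E to D spans 2 letter names, so the interval is some kind of second.
D5 to E5 is 2 semitones, which makes it a major second; the second version is lower, so the direction is down.
Checking another pair — A3 → G3 — gives the same interval.

down a major second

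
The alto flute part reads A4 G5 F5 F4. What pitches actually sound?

E4 D5 C5 C4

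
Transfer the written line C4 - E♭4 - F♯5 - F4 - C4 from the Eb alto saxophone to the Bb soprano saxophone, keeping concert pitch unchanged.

F3 Ab3 B4 Bb3 F3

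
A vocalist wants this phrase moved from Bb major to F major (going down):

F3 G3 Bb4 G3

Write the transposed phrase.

C3 D3 F4 D3

Bb major to F major down is a perfect fourth, so every note moves down by that interval.
F3 → C3
G3 → D3
Bb4 → F4
G3 → D3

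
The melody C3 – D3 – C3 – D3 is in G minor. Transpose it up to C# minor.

F#3 G#3 F#3 G#3

G minor to C# minor up is an augmented fourth, so every note moves up by that interval.
C3 -> F#3
D3 -> G#3
C3 -> F#3
D3 -> G#3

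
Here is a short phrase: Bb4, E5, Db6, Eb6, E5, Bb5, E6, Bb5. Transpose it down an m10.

G3 C#4 Bb4 C5 C#4 G4 C#5 G4

Bb4 down a minor tenth is G3.
A minor tenth down from E5 gives C#4.
A minor tenth down from Db6 gives Bb4.
Eb6 down a minor tenth is C5.
E5: a tenth down reaches C, and 15 semitones makes it C#4.
A minor tenth down from Bb5 gives G4.
A minor tenth down from E6 gives C#5.
Bb5 down a minor tenth is G4.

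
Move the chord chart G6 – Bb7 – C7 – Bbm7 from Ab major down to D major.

Ab major down to D major is a diminished fifth; each chord root moves by that interval while the quality stays the same.
G6: root G down a diminished fifth → C#, giving C#6.
Bb7: root Bb down a diminished fifth → E, giving E7.
C7: root C down a diminished fifth → F#, giving F#7.
Bbm7: root Bb down a diminished fifth → E, giving Em7.

C#6 E7 F#7 Em7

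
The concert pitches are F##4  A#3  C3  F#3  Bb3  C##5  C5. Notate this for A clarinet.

Written C4 sounds as A3 on the A clarinet, so concert pitches are written a minor third up.
F##4 → A#4
A#3 → C#4
C3 → Eb3
F#3 → A3
Bb3 → Db4
C##5 → E#5
C5 → Eb5

A#4 C#4 Eb3 A3 Db4 E#5 Eb5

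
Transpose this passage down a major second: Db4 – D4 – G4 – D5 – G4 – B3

Db4 -> Cb4
D4 -> C4
G4 -> F4
D5 -> C5
G4 -> F4
B3 -> A3

Cb4 C4 F4 C5 F4 A3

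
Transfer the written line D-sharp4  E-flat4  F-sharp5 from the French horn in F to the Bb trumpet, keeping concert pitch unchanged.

First find concert pitch: the French horn in F sounds a perfect fifth below written, so D-sharp4 E-flat4 F-sharp5 sounds G#3 Ab3 B4.
Then write for Bb trumpet: it sounds a major second below written, so the part must be a major second above concert.
G#3 → A#3
Ab3 → Bb3
B4 → C#5

A#3 Bb3 C#5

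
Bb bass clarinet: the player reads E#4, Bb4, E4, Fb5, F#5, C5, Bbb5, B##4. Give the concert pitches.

D#3 Ab3 D3 Ebb4 E4 Bb3 Abb4 A##3

Written C4 on the Bb bass clarinet sounds as Bb2, a major ninth lower; apply that shift to every note.
E#4 becomes D#3
Bb4 becomes Ab3
E4 becomes D3
Fb5 becomes Ebb4
F#5 becomes E4
C5 becomes Bb3
Bbb5 becomes Abb4
B##4 becomes A##3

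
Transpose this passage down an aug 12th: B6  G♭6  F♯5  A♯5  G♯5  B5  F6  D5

Eb5 Cbb5 Bb3 D4 C4 Eb4 Bbb4 Gb3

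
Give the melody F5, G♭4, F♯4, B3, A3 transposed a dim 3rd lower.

D#5 E4 D##4 G##3 F##3

F5 to D#5
Gb4 to E4
F#4 to D##4
B3 to G##3
A3 to F##3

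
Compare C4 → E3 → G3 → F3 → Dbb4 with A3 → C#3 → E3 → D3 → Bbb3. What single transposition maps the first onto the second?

down a minor third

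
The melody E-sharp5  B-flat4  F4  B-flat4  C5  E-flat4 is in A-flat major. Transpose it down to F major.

C##5 G4 D4 G4 A4 C4

From A-flat down to F is a minor third; apply that to each pitch.
E#5 becomes C##5
Bb4 becomes G4
F4 becomes D4
Bb4 becomes G4
C5 becomes A4
Eb4 becomes C4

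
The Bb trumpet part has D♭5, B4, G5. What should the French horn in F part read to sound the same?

Gb5 E5 C6

First find concert pitch: the Bb trumpet sounds a major second below written, so D♭5 B4 G5 sounds Cb5 A4 F5.
Then write for French horn in F: it sounds a perfect fifth below written, so the part must be a perfect fifth above concert.
Cb5 → Gb5
A4 → E5
F5 → C6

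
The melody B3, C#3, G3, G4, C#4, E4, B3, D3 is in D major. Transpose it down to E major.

C#3 D#2 A2 A3 D#3 F#3 C#3 E2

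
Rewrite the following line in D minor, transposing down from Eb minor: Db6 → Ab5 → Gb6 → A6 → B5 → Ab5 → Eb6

C6 G5 F6 G#6 A#5 G5 D6

From Eb down to D is a minor second; apply that to each pitch.
Db6 gives C6
Ab5 gives G5
Gb6 gives F6
A6 gives G#6
B5 gives A#5
Ab5 gives G5
Eb6 gives D6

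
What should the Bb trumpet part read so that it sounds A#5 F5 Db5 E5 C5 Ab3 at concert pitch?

Written C4 sounds as Bb3 on the Bb trumpet, so concert pitches are written a major second up.
A#5 -> B#5
F5 -> G5
Db5 -> Eb5
E5 -> F#5
C5 -> D5
Ab3 -> Bb3

B#5 G5 Eb5 F#5 D5 Bb3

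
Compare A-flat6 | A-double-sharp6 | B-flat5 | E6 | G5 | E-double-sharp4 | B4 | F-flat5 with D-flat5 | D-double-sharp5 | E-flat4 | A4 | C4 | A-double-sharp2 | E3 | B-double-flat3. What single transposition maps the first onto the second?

Take the first pair: Ab6 → Db5. A to D spans 12 letter names, so the interval is some kind of twelfth.
Db5 to Ab6 is 19 semitones, which makes it a perfect twelfth; the second version is lower, so the direction is down.
Checking another pair — Fb5 → Bbb3 — gives the same interval.

down a perfect twelfth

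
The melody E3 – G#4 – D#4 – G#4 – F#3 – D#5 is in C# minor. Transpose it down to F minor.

C# minor to F minor down is an augmented fifth, so every note moves down by that interval.
E3 becomes Ab2
G#4 becomes C4
D#4 becomes G3
G#4 becomes C4
F#3 becomes Bb2
D#5 becomes G4

Ab2 C4 G3 C4 Bb2 G4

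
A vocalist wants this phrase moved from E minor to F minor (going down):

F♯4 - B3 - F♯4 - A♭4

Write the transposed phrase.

G3 C3 G3 Bbb3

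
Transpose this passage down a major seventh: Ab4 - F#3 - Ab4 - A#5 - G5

Bbb3 G2 Bbb3 B4 Ab4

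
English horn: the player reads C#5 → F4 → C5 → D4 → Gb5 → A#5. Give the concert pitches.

Written C4 on the English horn sounds as F3, a perfect fifth lower; apply that shift to every note.
C#5 -> F#4
F4 -> Bb3
C5 -> F4
D4 -> G3
Gb5 -> Cb5
A#5 -> D#5

F#4 Bb3 F4 G3 Cb5 D#5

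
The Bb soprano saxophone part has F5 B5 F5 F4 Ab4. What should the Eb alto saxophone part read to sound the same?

C6 F#6 C6 C5 Eb5

First find concert pitch: the Bb soprano saxophone sounds a major second below written, so F5 B5 F5 F4 Ab4 sounds Eb5 A5 Eb5 Eb4 Gb4.
Then write for Eb alto saxophone: it sounds a major sixth below written, so the part must be a major sixth above concert.
Eb5 → C6
A5 → F#6
Eb5 → C6
Eb4 → C5
Gb4 → Eb5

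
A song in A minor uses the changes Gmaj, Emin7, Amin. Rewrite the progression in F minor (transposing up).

Ebmaj Cmin7 Fmin

A minor up to F minor is a minor sixth; each chord root moves by that interval while the quality stays the same.
Gmaj: root G up a minor sixth → Eb, giving Ebmaj.
Emin7: root E up a minor sixth → C, giving Cmin7.
Amin: root A up a minor sixth → F, giving Fmin.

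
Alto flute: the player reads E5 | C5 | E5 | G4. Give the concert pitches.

B4 G4 B4 D4

The alto flute sounds a perfect fourth below written, so transpose each written note down a perfect fourth.
E5 gives B4
C5 gives G4
E5 gives B4
G4 gives D4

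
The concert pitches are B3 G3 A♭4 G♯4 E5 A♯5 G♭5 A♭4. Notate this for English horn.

F#4 D4 Eb5 D#5 B5 E#6 Db6 Eb5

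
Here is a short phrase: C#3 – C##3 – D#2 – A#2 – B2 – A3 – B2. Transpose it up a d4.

F3 F#3 G2 D3 Eb3 Db4 Eb3

C#3 → F3
C##3 → F#3
D#2 → G2
A#2 → D3
B2 → Eb3
A3 → Db4
B2 → Eb3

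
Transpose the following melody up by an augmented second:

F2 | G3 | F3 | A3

F2: a second up reaches G, and 3 semitones makes it G#2.
An augmented second up from G3 gives A#3.
F3: a second up reaches G, and 3 semitones makes it G#3.
A3: a second up reaches B, and 3 semitones makes it B#3.

G#2 A#3 G#3 B#3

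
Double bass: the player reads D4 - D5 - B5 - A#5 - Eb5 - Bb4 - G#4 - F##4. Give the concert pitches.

D3 D4 B4 A#4 Eb4 Bb3 G#3 F##3

The double bass sounds a perfect octave below written, so transpose each written note down a perfect octave.
D4 gives D3
D5 gives D4
B5 gives B4
A#5 gives A#4
Eb5 gives Eb4
Bb4 gives Bb3
G#4 gives G#3
F##4 gives F##3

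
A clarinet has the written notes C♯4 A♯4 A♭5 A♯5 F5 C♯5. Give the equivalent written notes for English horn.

E#4 C##5 C6 C##6 A5 E#5

First find concert pitch: the A clarinet sounds a minor third below written, so C♯4 A♯4 A♭5 A♯5 F5 C♯5 sounds A#3 F##4 F5 F##5 D5 A#4.
Then write for English horn: it sounds a perfect fifth below written, so the part must be a perfect fifth above concert.
A#3 → E#4
F##4 → C##5
F5 → C6
F##5 → C##6
D5 → A5
A#4 → E#5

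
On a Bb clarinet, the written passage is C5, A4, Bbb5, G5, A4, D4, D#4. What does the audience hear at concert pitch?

Bb4 G4 Abb5 F5 G4 C4 C#4

Written C4 on the Bb clarinet sounds as Bb3, a major second lower; apply that shift to every note.
C5 gives Bb4
A4 gives G4
Bbb5 gives Abb5
G5 gives F5
A4 gives G4
D4 gives C4
D#4 gives C#4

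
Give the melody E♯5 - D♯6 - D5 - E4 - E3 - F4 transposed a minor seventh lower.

F##4 E#5 E4 F#3 F#2 G3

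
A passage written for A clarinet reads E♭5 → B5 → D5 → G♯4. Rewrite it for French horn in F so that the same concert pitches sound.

First find concert pitch: the A clarinet sounds a minor third below written, so E♭5 B5 D5 G♯4 sounds C5 G#5 B4 E#4.
Then write for French horn in F: it sounds a perfect fifth below written, so the part must be a perfect fifth above concert.
C5 → G5
G#5 → D#6
B4 → F#5
E#4 → B#4

G5 D#6 F#5 B#4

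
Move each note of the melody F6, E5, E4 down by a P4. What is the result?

C6 B4 B3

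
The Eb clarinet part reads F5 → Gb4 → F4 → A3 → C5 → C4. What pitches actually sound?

The Eb clarinet sounds a minor third above written, so transpose each written note up a minor third.
F5 gives Ab5
Gb4 gives Bbb4
F4 gives Ab4
A3 gives C4
C5 gives Eb5
C4 gives Eb4

Ab5 Bbb4 Ab4 C4 Eb5 Eb4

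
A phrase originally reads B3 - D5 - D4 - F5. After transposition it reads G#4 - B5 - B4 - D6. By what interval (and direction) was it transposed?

up a major sixth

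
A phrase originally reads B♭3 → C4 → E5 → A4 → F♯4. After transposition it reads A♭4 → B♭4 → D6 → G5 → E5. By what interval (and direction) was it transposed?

up a minor seventh

Take the first pair: Bb3 → Ab4. B to A spans 7 letter names, so the interval is some kind of seventh.
Bb3 to Ab4 is 10 semitones, which makes it a minor seventh; the second version is higher, so the direction is up.
Checking another pair — F#4 → E5 — gives the same interval.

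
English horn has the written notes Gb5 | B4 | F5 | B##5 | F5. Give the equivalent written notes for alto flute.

Fb5 A4 Eb5 A##5 Eb5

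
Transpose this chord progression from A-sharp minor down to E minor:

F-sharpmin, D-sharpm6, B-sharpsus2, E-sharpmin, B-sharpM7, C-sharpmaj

A-sharp minor down to E minor is an augmented fourth; each chord root moves by that interval while the quality stays the same.
F-sharpmin: root F-sharp down an augmented fourth → C, giving Cmin.
D-sharpm6: root D-sharp down an augmented fourth → A, giving Am6.
B-sharpsus2: root B-sharp down an augmented fourth → F#, giving F#sus2.
E-sharpmin: root E-sharp down an augmented fourth → B, giving Bmin.
B-sharpM7: root B-sharp down an augmented fourth → F#, giving F#M7.
C-sharpmaj: root C-sharp down an augmented fourth → G, giving Gmaj.

Cmin Am6 F#sus2 Bmin F#M7 Gmaj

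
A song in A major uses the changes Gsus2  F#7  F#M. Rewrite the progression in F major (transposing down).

Ebsus2 D7 DM

A major down to F major is a major third; each chord root moves by that interval while the quality stays the same.
Gsus2: root G down a major third → Eb, giving Ebsus2.
F#7: root F# down a major third → D, giving D7.
F#M: root F# down a major third → D, giving DM.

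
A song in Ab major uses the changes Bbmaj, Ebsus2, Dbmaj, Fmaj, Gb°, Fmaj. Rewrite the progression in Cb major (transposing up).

Dbmaj Gbsus2 Fbmaj Abmaj Bbb° Abmaj

Ab major up to Cb major is a minor third; each chord root moves by that interval while the quality stays the same.
Bbmaj: root Bb up a minor third → Db, giving Dbmaj.
Ebsus2: root Eb up a minor third → Gb, giving Gbsus2.
Dbmaj: root Db up a minor third → Fb, giving Fbmaj.
Fmaj: root F up a minor third → Ab, giving Abmaj.
Gb°: root Gb up a minor third → Bbb, giving Bbb°.
Fmaj: root F up a minor third → Ab, giving Abmaj.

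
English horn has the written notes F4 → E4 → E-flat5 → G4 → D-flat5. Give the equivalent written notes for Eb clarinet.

G3 F#3 F4 A3 Eb4

First find concert pitch: the English horn sounds a perfect fifth below written, so F4 E4 E-flat5 G4 D-flat5 sounds Bb3 A3 Ab4 C4 Gb4.
Then write for Eb clarinet: it sounds a minor third above written, so the part must be a minor third below concert.
Bb3 → G3
A3 → F#3
Ab4 → F4
C4 → A3
Gb4 → Eb4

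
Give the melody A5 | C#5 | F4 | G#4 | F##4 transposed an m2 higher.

Bb5 D5 Gb4 A4 G#4

A5: a second up reaches B, and 1 semitone makes it Bb5.
C#5: a second up reaches D, and 1 semitone makes it D5.
A minor second up from F4 gives Gb4.
A minor second up from G#4 gives A4.
A minor second up from F##4 gives G#4.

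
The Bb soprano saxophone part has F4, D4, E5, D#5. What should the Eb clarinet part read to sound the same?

First find concert pitch: the Bb soprano saxophone sounds a major second below written, so F4 D4 E5 D#5 sounds Eb4 C4 D5 C#5.
Then write for Eb clarinet: it sounds a minor third above written, so the part must be a minor third below concert.
Eb4 → C4
C4 → A3
D5 → B4
C#5 → A#4

C4 A3 B4 A#4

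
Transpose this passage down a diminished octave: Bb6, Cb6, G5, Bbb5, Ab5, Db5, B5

Bb6 → B5
Cb6 → C5
G5 → G#4
Bbb5 → Bb4
Ab5 → A4
Db5 → D4
B5 → B#4

B5 C5 G#4 Bb4 A4 D4 B#4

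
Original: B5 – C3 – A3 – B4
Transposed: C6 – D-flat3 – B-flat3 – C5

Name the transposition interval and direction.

From B5 to C6 is 2 letter names — a second of some quality.
B5 to C6 is 1 semitone, which makes it a minor second; the second version is higher, so the direction is up.
Checking another pair — B4 → C5 — gives the same interval.

up a minor second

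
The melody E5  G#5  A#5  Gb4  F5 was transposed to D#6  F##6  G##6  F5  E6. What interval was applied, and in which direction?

up a major seventh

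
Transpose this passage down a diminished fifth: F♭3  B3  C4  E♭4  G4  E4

Bb2 E#3 F#3 A3 C#4 A#3

Fb3: a fifth down reaches B, and 6 semitones makes it Bb2.
B3 down a diminished fifth is E#3.
A diminished fifth down from C4 gives F#3.
Eb4: a fifth down reaches A, and 6 semitones makes it A3.
G4: a fifth down reaches C, and 6 semitones makes it C#4.
E4: a fifth down reaches A, and 6 semitones makes it A#3.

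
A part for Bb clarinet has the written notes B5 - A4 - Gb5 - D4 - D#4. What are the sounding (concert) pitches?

A5 G4 Fb5 C4 C#4

The Bb clarinet sounds a major second below written, so transpose each written note down a major second.
B5 becomes A5
A4 becomes G4
Gb5 becomes Fb5
D4 becomes C4
D#4 becomes C#4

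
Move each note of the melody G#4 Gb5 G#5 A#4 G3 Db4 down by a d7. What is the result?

A##3 A4 A##4 B##3 A#2 E3

G#4 gives A##3
Gb5 gives A4
G#5 gives A##4
A#4 gives B##3
G3 gives A#2
Db4 gives E3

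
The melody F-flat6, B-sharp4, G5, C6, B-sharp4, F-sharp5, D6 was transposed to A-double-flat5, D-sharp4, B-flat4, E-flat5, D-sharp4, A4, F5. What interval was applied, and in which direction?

From Fb6 to Abb5 is 6 letter names — a sixth of some quality.
Abb5 to Fb6 is 9 semitones, which makes it a major sixth; the second version is lower, so the direction is down.
Checking another pair — D6 → F5 — gives the same interval.

down a major sixth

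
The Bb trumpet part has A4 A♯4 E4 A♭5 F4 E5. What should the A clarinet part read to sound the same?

Bb4 B4 F4 Bbb5 Gb4 F5

First find concert pitch: the Bb trumpet sounds a major second below written, so A4 A♯4 E4 A♭5 F4 E5 sounds G4 G#4 D4 Gb5 Eb4 D5.
Then write for A clarinet: it sounds a minor third below written, so the part must be a minor third above concert.
G4 → Bb4
G#4 → B4
D4 → F4
Gb5 → Bbb5
Eb4 → Gb4
D5 → F5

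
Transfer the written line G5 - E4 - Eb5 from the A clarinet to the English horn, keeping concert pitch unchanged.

B5 G#4 G5

First find concert pitch: the A clarinet sounds a minor third below written, so G5 E4 Eb5 sounds E5 C#4 C5.
Then write for English horn: it sounds a perfect fifth below written, so the part must be a perfect fifth above concert.
E5 → B5
C#4 → G#4
C5 → G5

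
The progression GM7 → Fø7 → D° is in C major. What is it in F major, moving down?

CM7 Bbø7 G°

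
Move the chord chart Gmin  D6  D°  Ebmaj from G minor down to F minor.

G minor down to F minor is a major second; each chord root moves by that interval while the quality stays the same.
Gmin: root G down a major second → F, giving Fmin.
D6: root D down a major second → C, giving C6.
D°: root D down a major second → C, giving C°.
Ebmaj: root Eb down a major second → Db, giving Dbmaj.

Fmin C6 C° Dbmaj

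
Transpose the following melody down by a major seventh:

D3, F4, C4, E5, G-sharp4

D3 gives Eb2
F4 gives Gb3
C4 gives Db3
E5 gives F4
G#4 gives A3

Eb2 Gb3 Db3 F4 A3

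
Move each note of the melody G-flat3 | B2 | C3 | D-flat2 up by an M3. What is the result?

Bb3 D#3 E3 F2

Gb3 -> Bb3
B2 -> D#3
C3 -> E3
Db2 -> F2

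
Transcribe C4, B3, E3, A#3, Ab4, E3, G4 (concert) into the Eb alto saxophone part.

A4 G#4 C#4 F##4 F5 C#4 E5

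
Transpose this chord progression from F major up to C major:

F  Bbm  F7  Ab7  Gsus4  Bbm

F major up to C major is a perfect fifth; each chord root moves by that interval while the quality stays the same.
F: root F up a perfect fifth → C, giving C.
Bbm: root Bb up a perfect fifth → F, giving Fm.
F7: root F up a perfect fifth → C, giving C7.
Ab7: root Ab up a perfect fifth → Eb, giving Eb7.
Gsus4: root G up a perfect fifth → D, giving Dsus4.
Bbm: root Bb up a perfect fifth → F, giving Fm.

C Fm C7 Eb7 Dsus4 Fm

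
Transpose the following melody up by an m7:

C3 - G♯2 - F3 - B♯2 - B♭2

Bb3 F#3 Eb4 A#3 Ab3

C3 → Bb3
G#2 → F#3
F3 → Eb4
B#2 → A#3
Bb2 → Ab3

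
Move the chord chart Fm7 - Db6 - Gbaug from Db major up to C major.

Db major up to C major is a major seventh; each chord root moves by that interval while the quality stays the same.
Fm7: root F up a major seventh → E, giving Em7.
Db6: root Db up a major seventh → C, giving C6.
Gbaug: root Gb up a major seventh → F, giving Faug.

Em7 C6 Faug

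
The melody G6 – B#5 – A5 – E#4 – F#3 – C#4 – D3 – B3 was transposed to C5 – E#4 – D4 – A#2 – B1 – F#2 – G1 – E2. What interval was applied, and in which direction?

down a perfect twelfth

From G6 to C5 is 12 letter names — a twelfth of some quality.
C5 to G6 is 19 semitones, which makes it a perfect twelfth; the second version is lower, so the direction is down.
Checking another pair — B3 → E2 — gives the same interval.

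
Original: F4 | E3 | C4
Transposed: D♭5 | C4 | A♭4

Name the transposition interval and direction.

Take the first pair: F4 → Db5. F to D spans 6 letter names, so the interval is some kind of sixth.
F4 to Db5 is 8 semitones, which makes it a minor sixth; the second version is higher, so the direction is up.
Checking another pair — C4 → Ab4 — gives the same interval.

up a minor sixth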